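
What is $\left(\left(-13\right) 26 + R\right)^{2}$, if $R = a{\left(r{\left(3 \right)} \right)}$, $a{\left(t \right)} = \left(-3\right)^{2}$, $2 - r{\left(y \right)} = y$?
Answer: $108241$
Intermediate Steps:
$r{\left(y \right)} = 2 - y$
$a{\left(t \right)} = 9$
$R = 9$
$\left(\left(-13\right) 26 + R\right)^{2} = \left(\left(-13\right) 26 + 9\right)^{2} = \left(-338 + 9\right)^{2} = \left(-329\right)^{2} = 108241$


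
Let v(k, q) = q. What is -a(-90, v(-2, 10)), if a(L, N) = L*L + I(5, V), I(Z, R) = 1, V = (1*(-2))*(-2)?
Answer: -8101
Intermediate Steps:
V = 4 (V = -2*(-2) = 4)
a(L, N) = 1 + L² (a(L, N) = L*L + 1 = L² + 1 = 1 + L²)
-a(-90, v(-2, 10)) = -(1 + (-90)²) = -(1 + 8100) = -1*8101 = -8101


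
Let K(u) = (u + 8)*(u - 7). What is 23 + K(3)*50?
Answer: -2177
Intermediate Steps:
K(u) = (-7 + u)*(8 + u) (K(u) = (8 + u)*(-7 + u) = (-7 + u)*(8 + u))
23 + K(3)*50 = 23 + (-56 + 3 + 3²)*50 = 23 + (-56 + 3 + 9)*50 = 23 - 44*50 = 23 - 2200 = -2177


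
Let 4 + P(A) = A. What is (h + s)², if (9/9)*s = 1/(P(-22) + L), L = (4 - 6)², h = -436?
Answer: 92025649/484 ≈ 1.9014e+5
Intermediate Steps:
L = 4 (L = (-2)² = 4)
P(A) = -4 + A
s = -1/22 (s = 1/((-4 - 22) + 4) = 1/(-26 + 4) = 1/(-22) = -1/22 ≈ -0.045455)
(h + s)² = (-436 - 1/22)² = (-9593/22)² = 92025649/484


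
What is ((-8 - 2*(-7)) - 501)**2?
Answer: 245025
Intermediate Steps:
((-8 - 2*(-7)) - 501)**2 = ((-8 + 14) - 501)**2 = (6 - 501)**2 = (-495)**2 = 245025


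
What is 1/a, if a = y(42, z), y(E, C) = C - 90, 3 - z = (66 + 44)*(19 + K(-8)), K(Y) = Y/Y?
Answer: -1/2287 ≈ -0.00043725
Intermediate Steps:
K(Y) = 1
z = -2197 (z = 3 - (66 + 44)*(19 + 1) = 3 - 110*20 = 3 - 1*2200 = 3 - 2200 = -2197)
y(E, C) = -90 + C
a = -2287 (a = -90 - 2197 = -2287)
1/a = 1/(-2287) = -1/2287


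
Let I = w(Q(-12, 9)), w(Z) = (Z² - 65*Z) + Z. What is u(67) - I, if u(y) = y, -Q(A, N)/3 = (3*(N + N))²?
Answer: -77087309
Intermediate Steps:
Q(A, N) = -108*N² (Q(A, N) = -3*9*(N + N)² = -3*36*N² = -108*N²)
w(Z) = Z² - 64*Z
I = 77087376 (I = (-108*9²)*(-64 - 108*9²) = (-108*81)*(-64 - 108*81) = -8748*(-64 - 8748) = -8748*(-8812) = 77087376)
u(67) - I = 67 - 1*77087376 = 67 - 77087376 = -77087309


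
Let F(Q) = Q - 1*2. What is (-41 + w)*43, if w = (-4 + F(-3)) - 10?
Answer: -2580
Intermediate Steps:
F(Q) = -2 + Q (F(Q) = Q - 2 = -2 + Q)
w = -19 (w = (-4 + (-2 - 3)) - 10 = (-4 - 5) - 10 = -9 - 10 = -19)
(-41 + w)*43 = (-41 - 19)*43 = -60*43 = -2580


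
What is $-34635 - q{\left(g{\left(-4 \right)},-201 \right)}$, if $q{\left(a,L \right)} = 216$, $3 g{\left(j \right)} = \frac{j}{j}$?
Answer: $-34851$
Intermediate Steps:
$g{\left(j \right)} = \frac{1}{3}$ ($g{\left(j \right)} = \frac{j \frac{1}{j}}{3} = \frac{1}{3} \cdot 1 = \frac{1}{3}$)
$-34635 - q{\left(g{\left(-4 \right)},-201 \right)} = -34635 - 216 = -34851$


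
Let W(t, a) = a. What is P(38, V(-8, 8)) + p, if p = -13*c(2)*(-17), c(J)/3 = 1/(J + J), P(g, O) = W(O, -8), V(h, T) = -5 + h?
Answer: 631/4 ≈ 157.75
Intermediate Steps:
P(g, O) = -8
c(J) = 3/(2*J) (c(J) = 3/(J + J) = 3/((2*J)) = 3*(1/(2*J)) = 3/(2*J))
p = 663/4 (p = -39/(2*2)*(-17) = -13*¾*(-17) = -39/4*(-17) = 663/4 ≈ 165.75)
P(38, V(-8, 8)) + p = -8 + 663/4 = 631/4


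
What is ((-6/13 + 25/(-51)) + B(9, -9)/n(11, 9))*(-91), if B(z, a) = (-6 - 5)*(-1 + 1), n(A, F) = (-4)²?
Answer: 4417/51 ≈ 86.608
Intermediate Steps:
n(A, F) = 16
B(z, a) = 0 (B(z, a) = -11*0 = 0)
((-6/13 + 25/(-51)) + B(9, -9)/n(11, 9))*(-91) = ((-6/13 + 25/(-51)) + 0/16)*(-91) = ((-6*1/13 + 25*(-1/51)) + 0*(1/16))*(-91) = ((-6/13 - 25/51) + 0)*(-91) = (-631/663 + 0)*(-91) = -631/663*(-91) = 4417/51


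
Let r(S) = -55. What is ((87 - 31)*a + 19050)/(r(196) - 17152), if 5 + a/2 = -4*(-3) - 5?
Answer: -19274/17207 ≈ -1.1201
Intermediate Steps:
a = 4 (a = -10 + 2*(-4*(-3) - 5) = -10 + 2*(12 - 5) = -10 + 2*7 = -10 + 14 = 4)
((87 - 31)*a + 19050)/(r(196) - 17152) = ((87 - 31)*4 + 19050)/(-55 - 17152) = (56*4 + 19050)/(-17207) = (224 + 19050)*(-1/17207) = 19274*(-1/17207) = -19274/17207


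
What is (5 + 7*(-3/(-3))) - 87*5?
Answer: -423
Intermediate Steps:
(5 + 7*(-3/(-3))) - 87*5 = (5 + 7*(-3*(-1/3))) - 435 = (5 + 7*1) - 435 = (5 + 7) - 435 = 12 - 435 = -423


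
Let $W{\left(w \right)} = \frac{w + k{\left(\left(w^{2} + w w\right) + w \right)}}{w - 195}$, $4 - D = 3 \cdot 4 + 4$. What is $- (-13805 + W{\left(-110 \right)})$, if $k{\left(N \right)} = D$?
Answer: $\frac{69023}{5} \approx 13805.0$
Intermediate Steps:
$D = -12$ ($D = 4 - \left(3 \cdot 4 + 4\right) = 4 - \left(12 + 4\right) = 4 - 16 = -12$)
$k{\left(N \right)} = -12$
$W{\left(w \right)} = \frac{-12 + w}{-195 + w}$ ($W{\left(w \right)} = \frac{w - 12}{w - 195} = \frac{-12 + w}{-195 + w}$)
$- (-13805 + W{\left(-110 \right)}) = - (-13805 + \frac{-12 - 110}{-195 - 110}) = - (-13805 + \frac{1}{-305} \left(-122\right)) = - (-13805 - - \frac{2}{5}) = - (-13805 + \frac{2}{5}) = \left(-1\right) \left(- \frac{69023}{5}\right) = \frac{69023}{5}$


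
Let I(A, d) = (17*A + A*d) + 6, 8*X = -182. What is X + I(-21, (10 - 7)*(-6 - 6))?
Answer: 1529/4 ≈ 382.25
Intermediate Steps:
X = -91/4 (X = (1/8)*(-182) = -91/4 ≈ -22.750)
I(A, d) = 6 + 17*A + A*d
X + I(-21, (10 - 7)*(-6 - 6)) = -91/4 + (6 + 17*(-21) - 21*(10 - 7)*(-6 - 6)) = -91/4 + (6 - 357 - 63*(-12)) = -91/4 + (6 - 357 - 21*(-36)) = -91/4 + (6 - 357 + 756) = -91/4 + 405 = 1529/4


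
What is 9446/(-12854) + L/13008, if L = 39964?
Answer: 48852961/20900604 ≈ 2.3374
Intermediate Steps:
9446/(-12854) + L/13008 = 9446/(-12854) + 39964/13008 = 9446*(-1/12854) + 39964*(1/13008) = -4723/6427 + 9991/3252 = 48852961/20900604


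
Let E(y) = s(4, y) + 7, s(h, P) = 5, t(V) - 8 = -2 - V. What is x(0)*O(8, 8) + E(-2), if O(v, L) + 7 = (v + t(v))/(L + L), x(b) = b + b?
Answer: 12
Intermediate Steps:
t(V) = 6 - V (t(V) = 8 + (-2 - V) = 6 - V)
x(b) = 2*b
O(v, L) = -7 + 3/L (O(v, L) = -7 + (v + (6 - v))/(L + L) = -7 + 6/((2*L)) = -7 + 6*(1/(2*L)) = -7 + 3/L)
E(y) = 12 (E(y) = 5 + 7 = 12)
x(0)*O(8, 8) + E(-2) = (2*0)*(-7 + 3/8) + 12 = 0*(-7 + 3*(1/8)) + 12 = 0*(-7 + 3/8) + 12 = 0*(-53/8) + 12 = 0 + 12 = 12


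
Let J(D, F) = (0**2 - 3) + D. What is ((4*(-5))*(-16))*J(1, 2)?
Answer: -640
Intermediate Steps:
J(D, F) = -3 + D (J(D, F) = (0 - 3) + D = -3 + D)
((4*(-5))*(-16))*J(1, 2) = ((4*(-5))*(-16))*(-3 + 1) = -20*(-16)*(-2) = 320*(-2) = -640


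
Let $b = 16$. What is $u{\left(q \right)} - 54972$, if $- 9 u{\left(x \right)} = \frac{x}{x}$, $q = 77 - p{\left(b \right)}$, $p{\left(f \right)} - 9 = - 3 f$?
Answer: $- \frac{494749}{9} \approx -54972.0$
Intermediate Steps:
$p{\left(f \right)} = 9 - 3 f$
$q = 116$ ($q = 77 - \left(9 - 48\right) = 77 - -39 = 77 + 39 = 116$)
$u{\left(x \right)} = - \frac{1}{9}$ ($u{\left(x \right)} = - \frac{x \frac{1}{x}}{9} = \left(- \frac{1}{9}\right) 1 = - \frac{1}{9}$)
$u{\left(q \right)} - 54972 = - \frac{1}{9} - 54972 = - \frac{494749}{9}$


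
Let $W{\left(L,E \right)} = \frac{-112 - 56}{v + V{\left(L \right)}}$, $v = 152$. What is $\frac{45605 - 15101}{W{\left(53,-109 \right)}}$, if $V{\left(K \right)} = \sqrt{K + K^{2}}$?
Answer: $- \frac{193192}{7} - \frac{3813 \sqrt{318}}{7} \approx -37313.0$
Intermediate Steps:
$W{\left(L,E \right)} = - \frac{168}{152 + \sqrt{L \left(1 + L\right)}}$ ($W{\left(L,E \right)} = \frac{-112 - 56}{152 + \sqrt{L \left(1 + L\right)}} = - \frac{168}{152 + \sqrt{L \left(1 + L\right)}}$)
$\frac{45605 - 15101}{W{\left(53,-109 \right)}} = \frac{45605 - 15101}{\left(-168\right) \frac{1}{152 + \sqrt{53 \left(1 + 53\right)}}} = \frac{30504}{\left(-168\right) \frac{1}{152 + \sqrt{53 \cdot 54}}} = \frac{30504}{\left(-168\right) \frac{1}{152 + \sqrt{2862}}} = \frac{30504}{\left(-168\right) \frac{1}{152 + 3 \sqrt{318}}} = 30504 \left(- \frac{19}{21} - \frac{\sqrt{318}}{56}\right) = - \frac{193192}{7} - \frac{3813 \sqrt{318}}{7}$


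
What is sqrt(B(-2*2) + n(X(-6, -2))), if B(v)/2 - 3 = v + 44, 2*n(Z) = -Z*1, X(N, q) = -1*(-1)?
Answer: 3*sqrt(38)/2 ≈ 9.2466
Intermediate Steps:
X(N, q) = 1
n(Z) = -Z/2 (n(Z) = (-Z*1)/2 = (-Z)/2 = -Z/2)
B(v) = 94 + 2*v (B(v) = 6 + 2*(v + 44) = 6 + 2*(44 + v) = 6 + (88 + 2*v) = 94 + 2*v)
sqrt(B(-2*2) + n(X(-6, -2))) = sqrt((94 + 2*(-2*2)) - 1/2*1) = sqrt((94 + 2*(-4)) - 1/2) = sqrt((94 - 8) - 1/2) = sqrt(86 - 1/2) = sqrt(171/2) = 3*sqrt(38)/2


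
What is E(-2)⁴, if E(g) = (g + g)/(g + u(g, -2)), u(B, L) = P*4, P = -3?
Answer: 16/2401 ≈ 0.0066639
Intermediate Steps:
u(B, L) = -12 (u(B, L) = -3*4 = -12)
E(g) = 2*g/(-12 + g) (E(g) = (g + g)/(g - 12) = (2*g)/(-12 + g) = 2*g/(-12 + g))
E(-2)⁴ = (2*(-2)/(-12 - 2))⁴ = (2*(-2)/(-14))⁴ = (2*(-2)*(-1/14))⁴ = (2/7)⁴ = 16/2401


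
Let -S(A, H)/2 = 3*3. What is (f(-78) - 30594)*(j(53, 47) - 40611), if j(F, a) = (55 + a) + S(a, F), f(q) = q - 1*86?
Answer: 1246529466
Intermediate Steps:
S(A, H) = -18 (S(A, H) = -6*3 = -2*9 = -18)
f(q) = -86 + q (f(q) = q - 86 = -86 + q)
j(F, a) = 37 + a (j(F, a) = (55 + a) - 18 = 37 + a)
(f(-78) - 30594)*(j(53, 47) - 40611) = ((-86 - 78) - 30594)*((37 + 47) - 40611) = (-164 - 30594)*(84 - 40611) = -30758*(-40527) = 1246529466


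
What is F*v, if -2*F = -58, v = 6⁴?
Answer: 37584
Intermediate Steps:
v = 1296
F = 29 (F = -½*(-58) = 29)
F*v = 29*1296 = 37584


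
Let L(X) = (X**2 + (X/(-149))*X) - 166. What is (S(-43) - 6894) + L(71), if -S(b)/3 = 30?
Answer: -319282/149 ≈ -2142.8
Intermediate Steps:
S(b) = -90 (S(b) = -3*30 = -90)
L(X) = -166 + 148*X**2/149 (L(X) = (X**2 + (X*(-1/149))*X) - 166 = (X**2 + (-X/149)*X) - 166 = (X**2 - X**2/149) - 166 = 148*X**2/149 - 166 = -166 + 148*X**2/149)
(S(-43) - 6894) + L(71) = (-90 - 6894) + (-166 + (148/149)*71**2) = -6984 + (-166 + (148/149)*5041) = -6984 + (-166 + 746068/149) = -6984 + 721334/149 = -319282/149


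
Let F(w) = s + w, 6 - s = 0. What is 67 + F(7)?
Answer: 80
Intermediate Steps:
s = 6 (s = 6 - 1*0 = 6 + 0 = 6)
F(w) = 6 + w
67 + F(7) = 67 + (6 + 7) = 67 + 13 = 80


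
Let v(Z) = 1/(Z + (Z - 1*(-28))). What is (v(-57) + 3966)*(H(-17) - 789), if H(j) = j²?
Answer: -85268750/43 ≈ -1.9830e+6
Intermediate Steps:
v(Z) = 1/(28 + 2*Z) (v(Z) = 1/(Z + (Z + 28)) = 1/(Z + (28 + Z)) = 1/(28 + 2*Z))
(v(-57) + 3966)*(H(-17) - 789) = (1/(2*(14 - 57)) + 3966)*((-17)² - 789) = ((½)/(-43) + 3966)*(289 - 789) = ((½)*(-1/43) + 3966)*(-500) = (-1/86 + 3966)*(-500) = (341075/86)*(-500) = -85268750/43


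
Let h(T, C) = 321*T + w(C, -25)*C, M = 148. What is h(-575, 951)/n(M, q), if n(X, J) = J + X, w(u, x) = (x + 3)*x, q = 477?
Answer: 13539/25 ≈ 541.56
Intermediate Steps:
w(u, x) = x*(3 + x) (w(u, x) = (3 + x)*x = x*(3 + x))
h(T, C) = 321*T + 550*C (h(T, C) = 321*T + (-25*(3 - 25))*C = 321*T + (-25*(-22))*C = 321*T + 550*C)
h(-575, 951)/n(M, q) = (321*(-575) + 550*951)/(477 + 148) = (-184575 + 523050)/625 = 338475*(1/625) = 13539/25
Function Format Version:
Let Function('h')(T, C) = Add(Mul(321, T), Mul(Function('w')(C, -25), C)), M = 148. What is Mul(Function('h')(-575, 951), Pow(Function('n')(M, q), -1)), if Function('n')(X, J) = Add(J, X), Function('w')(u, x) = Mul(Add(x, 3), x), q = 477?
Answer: Rational(13539, 25) ≈ 541.56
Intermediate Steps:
Function('w')(u, x) = Mul(x, Add(3, x)) (Function('w')(u, x) = Mul(Add(3, x), x) = Mul(x, Add(3, x)))
Function('h')(T, C) = Add(Mul(321, T), Mul(550, C)) (Function('h')(T, C) = Add(Mul(321, T), Mul(Mul(-25, Add(3, -25)), C)) = Add(Mul(321, T), Mul(Mul(-25, -22), C)) = Add(Mul(321, T), Mul(550, C)))
Mul(Function('h')(-575, 951), Pow(Function('n')(M, q), -1)) = Mul(Add(Mul(321, -575), Mul(550, 951)), Pow(Add(477, 148), -1)) = Mul(Add(-184575, 523050), Pow(625, -1)) = Mul(338475, Rational(1, 625)) = Rational(13539, 25)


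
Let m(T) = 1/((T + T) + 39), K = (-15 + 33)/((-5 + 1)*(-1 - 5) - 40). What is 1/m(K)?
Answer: 147/4 ≈ 36.750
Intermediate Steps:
K = -9/8 (K = 18/(-4*(-6) - 40) = 18/(24 - 40) = 18/(-16) = 18*(-1/16) = -9/8 ≈ -1.1250)
m(T) = 1/(39 + 2*T) (m(T) = 1/(2*T + 39) = 1/(39 + 2*T))
1/m(K) = 1/(1/(39 + 2*(-9/8))) = 1/(1/(39 - 9/4)) = 1/(1/(147/4)) = 1/(4/147) = 147/4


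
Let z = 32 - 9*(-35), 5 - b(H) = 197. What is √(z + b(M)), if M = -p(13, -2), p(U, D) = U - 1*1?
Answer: √155 ≈ 12.450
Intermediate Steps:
p(U, D) = -1 + U (p(U, D) = U - 1 = -1 + U)
M = -12 (M = -(-1 + 13) = -1*12 = -12)
b(H) = -192 (b(H) = 5 - 1*197 = 5 - 197 = -192)
z = 347 (z = 32 + 315 = 347)
√(z + b(M)) = √(347 - 192) = √155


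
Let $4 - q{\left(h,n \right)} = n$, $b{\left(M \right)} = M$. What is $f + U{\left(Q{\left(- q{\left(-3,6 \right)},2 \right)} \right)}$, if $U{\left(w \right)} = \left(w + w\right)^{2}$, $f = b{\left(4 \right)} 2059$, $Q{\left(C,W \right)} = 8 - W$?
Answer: $8380$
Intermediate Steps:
$q{\left(h,n \right)} = 4 - n$
$f = 8236$ ($f = 4 \cdot 2059 = 8236$)
$U{\left(w \right)} = 4 w^{2}$ ($U{\left(w \right)} = \left(2 w\right)^{2} = 4 w^{2}$)
$f + U{\left(Q{\left(- q{\left(-3,6 \right)},2 \right)} \right)} = 8236 + 4 \left(8 - 2\right)^{2} = 8236 + 4 \cdot 6^{2} = 8236 + 4 \cdot 36 = 8236 + 144 = 8380$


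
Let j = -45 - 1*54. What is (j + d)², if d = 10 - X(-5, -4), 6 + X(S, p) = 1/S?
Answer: 171396/25 ≈ 6855.8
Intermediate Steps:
X(S, p) = -6 + 1/S
j = -99 (j = -45 - 54 = -99)
d = 81/5 (d = 10 - (-6 + 1/(-5)) = 10 - (-6 - ⅕) = 10 - 1*(-31/5) = 10 + 31/5 = 81/5 ≈ 16.200)
(j + d)² = (-99 + 81/5)² = (-414/5)² = 171396/25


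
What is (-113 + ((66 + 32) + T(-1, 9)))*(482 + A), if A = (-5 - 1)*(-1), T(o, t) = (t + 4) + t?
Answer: 3416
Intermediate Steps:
T(o, t) = 4 + 2*t (T(o, t) = (4 + t) + t = 4 + 2*t)
A = 6 (A = -6*(-1) = 6)
(-113 + ((66 + 32) + T(-1, 9)))*(482 + A) = (-113 + ((66 + 32) + (4 + 2*9)))*(482 + 6) = (-113 + (98 + (4 + 18)))*488 = (-113 + (98 + 22))*488 = (-113 + 120)*488 = 7*488 = 3416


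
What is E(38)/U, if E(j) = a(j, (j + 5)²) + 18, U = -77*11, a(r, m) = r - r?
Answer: -18/847 ≈ -0.021251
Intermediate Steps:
a(r, m) = 0
U = -847
E(j) = 18 (E(j) = 0 + 18 = 18)
E(38)/U = 18/(-847) = 18*(-1/847) = -18/847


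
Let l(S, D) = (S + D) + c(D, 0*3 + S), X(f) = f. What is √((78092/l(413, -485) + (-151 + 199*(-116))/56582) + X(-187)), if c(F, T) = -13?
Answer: I*√25586127465163230/4809470 ≈ 33.259*I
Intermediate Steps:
l(S, D) = -13 + D + S (l(S, D) = (S + D) - 13 = (D + S) - 13 = -13 + D + S)
√((78092/l(413, -485) + (-151 + 199*(-116))/56582) + X(-187)) = √((78092/(-13 - 485 + 413) + (-151 + 199*(-116))/56582) - 187) = √((78092/(-85) + (-151 - 23084)*(1/56582)) - 187) = √((78092*(-1/85) - 23235*1/56582) - 187) = √((-78092/85 - 23235/56582) - 187) = √(-4420576519/4809470 - 187) = √(-5319947409/4809470) = I*√25586127465163230/4809470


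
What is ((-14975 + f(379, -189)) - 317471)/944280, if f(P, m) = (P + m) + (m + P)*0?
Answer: -13844/39345 ≈ -0.35186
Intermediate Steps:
f(P, m) = P + m (f(P, m) = (P + m) + (P + m)*0 = (P + m) + 0 = P + m)
((-14975 + f(379, -189)) - 317471)/944280 = ((-14975 + (379 - 189)) - 317471)/944280 = ((-14975 + 190) - 317471)*(1/944280) = (-14785 - 317471)*(1/944280) = -332256*1/944280 = -13844/39345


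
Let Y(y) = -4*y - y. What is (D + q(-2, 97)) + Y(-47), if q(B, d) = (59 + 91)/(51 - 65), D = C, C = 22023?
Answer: 155731/7 ≈ 22247.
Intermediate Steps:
Y(y) = -5*y
D = 22023
q(B, d) = -75/7 (q(B, d) = 150/(-14) = 150*(-1/14) = -75/7)
(D + q(-2, 97)) + Y(-47) = (22023 - 75/7) - 5*(-47) = 154086/7 + 235 = 155731/7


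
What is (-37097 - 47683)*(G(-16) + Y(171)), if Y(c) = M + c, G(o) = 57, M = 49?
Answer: -23484060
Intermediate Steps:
Y(c) = 49 + c
(-37097 - 47683)*(G(-16) + Y(171)) = (-37097 - 47683)*(57 + (49 + 171)) = -84780*(57 + 220) = -84780*277 = -23484060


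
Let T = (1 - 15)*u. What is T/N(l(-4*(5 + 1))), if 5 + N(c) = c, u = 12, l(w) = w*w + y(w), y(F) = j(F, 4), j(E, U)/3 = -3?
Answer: -84/281 ≈ -0.29893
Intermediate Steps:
j(E, U) = -9 (j(E, U) = 3*(-3) = -9)
y(F) = -9
l(w) = -9 + w² (l(w) = w*w - 9 = w² - 9 = -9 + w²)
T = -168 (T = (1 - 15)*12 = -14*12 = -168)
N(c) = -5 + c
T/N(l(-4*(5 + 1))) = -168/(-5 + (-9 + (-4*(5 + 1))²)) = -168/(-5 + (-9 + (-4*6)²)) = -168/(-5 + (-9 + (-24)²)) = -168/(-5 + (-9 + 576)) = -168/(-5 + 567) = -168/562 = -168*1/562 = -84/281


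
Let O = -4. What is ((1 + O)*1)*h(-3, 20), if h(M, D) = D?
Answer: -60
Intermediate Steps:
((1 + O)*1)*h(-3, 20) = ((1 - 4)*1)*20 = -3*1*20 = -3*20 = -60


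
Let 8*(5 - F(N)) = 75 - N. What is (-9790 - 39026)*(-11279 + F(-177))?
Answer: 551889288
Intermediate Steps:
F(N) = -35/8 + N/8 (F(N) = 5 - (75 - N)/8 = 5 + (-75/8 + N/8) = -35/8 + N/8)
(-9790 - 39026)*(-11279 + F(-177)) = (-9790 - 39026)*(-11279 + (-35/8 + (1/8)*(-177))) = -48816*(-11279 + (-35/8 - 177/8)) = -48816*(-11279 - 53/2) = -48816*(-22611/2) = 551889288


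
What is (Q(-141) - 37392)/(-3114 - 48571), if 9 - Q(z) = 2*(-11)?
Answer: 37361/51685 ≈ 0.72286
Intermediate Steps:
Q(z) = 31 (Q(z) = 9 - 2*(-11) = 9 - 1*(-22) = 9 + 22 = 31)
(Q(-141) - 37392)/(-3114 - 48571) = (31 - 37392)/(-3114 - 48571) = -37361/(-51685) = -37361*(-1/51685) = 37361/51685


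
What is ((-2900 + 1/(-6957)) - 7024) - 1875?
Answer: -82085644/6957 ≈ -11799.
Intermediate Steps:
((-2900 + 1/(-6957)) - 7024) - 1875 = ((-2900 - 1/6957) - 7024) - 1875 = (-20175301/6957 - 7024) - 1875 = -69041269/6957 - 1875 = -82085644/6957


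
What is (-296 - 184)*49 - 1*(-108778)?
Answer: 85258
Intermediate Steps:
(-296 - 184)*49 - 1*(-108778) = -480*49 + 108778 = -23520 + 108778 = 85258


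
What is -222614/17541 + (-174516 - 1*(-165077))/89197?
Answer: -20022070457/1564604577 ≈ -12.797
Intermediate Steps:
-222614/17541 + (-174516 - 1*(-165077))/89197 = -222614*1/17541 + (-174516 + 165077)*(1/89197) = -222614/17541 - 9439*1/89197 = -222614/17541 - 9439/89197 = -20022070457/1564604577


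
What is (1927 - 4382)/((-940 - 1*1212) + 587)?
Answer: 491/313 ≈ 1.5687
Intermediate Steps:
(1927 - 4382)/((-940 - 1*1212) + 587) = -2455/((-940 - 1212) + 587) = -2455/(-2152 + 587) = -2455/(-1565) = -2455*(-1/1565) = 491/313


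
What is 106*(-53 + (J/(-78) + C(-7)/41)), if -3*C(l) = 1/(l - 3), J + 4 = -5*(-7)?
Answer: -15084012/2665 ≈ -5660.0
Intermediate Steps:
J = 31 (J = -4 - 5*(-7) = -4 + 35 = 31)
C(l) = -1/(3*(-3 + l)) (C(l) = -1/(3*(l - 3)) = -1/(3*(-3 + l)))
106*(-53 + (J/(-78) + C(-7)/41)) = 106*(-53 + (31/(-78) - 1/(-9 + 3*(-7))/41)) = 106*(-53 + (31*(-1/78) - 1/(-9 - 21)*(1/41))) = 106*(-53 + (-31/78 - 1/(-30)*(1/41))) = 106*(-53 + (-31/78 - 1*(-1/30)*(1/41))) = 106*(-53 + (-31/78 + (1/30)*(1/41))) = 106*(-53 + (-31/78 + 1/1230)) = 106*(-53 - 1057/2665) = 106*(-142302/2665) = -15084012/2665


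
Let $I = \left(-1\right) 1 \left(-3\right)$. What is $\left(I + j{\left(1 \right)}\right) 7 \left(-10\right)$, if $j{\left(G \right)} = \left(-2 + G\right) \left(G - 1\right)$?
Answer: $-210$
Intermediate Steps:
$j{\left(G \right)} = \left(-1 + G\right) \left(-2 + G\right)$ ($j{\left(G \right)} = \left(-2 + G\right) \left(-1 + G\right) = \left(-1 + G\right) \left(-2 + G\right)$)
$I = 3$ ($I = \left(-1\right) \left(-3\right) = 3$)
$\left(I + j{\left(1 \right)}\right) 7 \left(-10\right) = \left(3 + \left(2 + 1^{2} - 3\right)\right) 7 \left(-10\right) = \left(3 + \left(2 + 1 - 3\right)\right) \left(-70\right) = \left(3 + 0\right) \left(-70\right) = 3 \left(-70\right) = -210$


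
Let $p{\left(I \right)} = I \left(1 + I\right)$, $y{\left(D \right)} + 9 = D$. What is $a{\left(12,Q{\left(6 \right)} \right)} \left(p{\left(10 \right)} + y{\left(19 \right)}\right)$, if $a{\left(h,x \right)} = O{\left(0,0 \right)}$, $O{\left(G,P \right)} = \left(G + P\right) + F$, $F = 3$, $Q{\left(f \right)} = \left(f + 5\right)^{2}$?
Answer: $360$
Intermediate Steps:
$y{\left(D \right)} = -9 + D$
$Q{\left(f \right)} = \left(5 + f\right)^{2}$
$O{\left(G,P \right)} = 3 + G + P$ ($O{\left(G,P \right)} = \left(G + P\right) + 3 = 3 + G + P$)
$a{\left(h,x \right)} = 3$ ($a{\left(h,x \right)} = 3 + 0 + 0 = 3$)
$a{\left(12,Q{\left(6 \right)} \right)} \left(p{\left(10 \right)} + y{\left(19 \right)}\right) = 3 \left(10 \left(1 + 10\right) + \left(-9 + 19\right)\right) = 3 \left(10 \cdot 11 + 10\right) = 3 \left(110 + 10\right) = 3 \cdot 120 = 360$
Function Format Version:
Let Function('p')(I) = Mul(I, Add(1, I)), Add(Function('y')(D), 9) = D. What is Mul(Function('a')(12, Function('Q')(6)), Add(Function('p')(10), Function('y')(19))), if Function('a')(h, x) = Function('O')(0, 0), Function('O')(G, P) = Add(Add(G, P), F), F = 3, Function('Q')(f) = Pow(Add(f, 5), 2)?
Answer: 360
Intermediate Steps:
Function('y')(D) = Add(-9, D)
Function('Q')(f) = Pow(Add(5, f), 2)
Function('O')(G, P) = Add(3, G, P) (Function('O')(G, P) = Add(Add(G, P), 3) = Add(3, G, P))
Function('a')(h, x) = 3 (Function('a')(h, x) = Add(3, 0, 0) = 3)
Mul(Function('a')(12, Function('Q')(6)), Add(Function('p')(10), Function('y')(19))) = Mul(3, Add(Mul(10, Add(1, 10)), Add(-9, 19))) = Mul(3, Add(Mul(10, 11), 10)) = Mul(3, Add(110, 10)) = Mul(3, 120) = 360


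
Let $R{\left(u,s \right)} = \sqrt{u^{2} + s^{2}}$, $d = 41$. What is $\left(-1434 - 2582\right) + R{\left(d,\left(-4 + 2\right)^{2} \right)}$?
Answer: $-4016 + \sqrt{1697} \approx -3974.8$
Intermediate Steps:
$R{\left(u,s \right)} = \sqrt{s^{2} + u^{2}}$
$\left(-1434 - 2582\right) + R{\left(d,\left(-4 + 2\right)^{2} \right)} = \left(-1434 - 2582\right) + \sqrt{\left(\left(-4 + 2\right)^{2}\right)^{2} + 41^{2}} = -4016 + \sqrt{\left(\left(-2\right)^{2}\right)^{2} + 1681} = -4016 + \sqrt{4^{2} + 1681} = -4016 + \sqrt{16 + 1681} = -4016 + \sqrt{1697}$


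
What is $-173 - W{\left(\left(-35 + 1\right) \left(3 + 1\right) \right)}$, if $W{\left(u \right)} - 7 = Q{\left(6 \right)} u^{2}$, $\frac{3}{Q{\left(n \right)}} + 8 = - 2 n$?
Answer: $\frac{12972}{5} \approx 2594.4$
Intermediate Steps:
$Q{\left(n \right)} = \frac{3}{-8 - 2 n}$
$W{\left(u \right)} = 7 - \frac{3 u^{2}}{20}$ ($W{\left(u \right)} = 7 + - \frac{3}{8 + 2 \cdot 6} u^{2} = 7 + - \frac{3}{8 + 12} u^{2} = 7 + - \frac{3}{20} u^{2} = 7 + \left(-3\right) \frac{1}{20} u^{2} = 7 - \frac{3 u^{2}}{20}$)
$-173 - W{\left(\left(-35 + 1\right) \left(3 + 1\right) \right)} = -173 - \left(7 - \frac{3 \left(\left(-35 + 1\right) \left(3 + 1\right)\right)^{2}}{20}\right) = -173 - \left(7 - \frac{3 \left(\left(-34\right) 4\right)^{2}}{20}\right) = -173 - \left(7 - \frac{3 \left(-136\right)^{2}}{20}\right) = -173 - \left(7 - \frac{13872}{5}\right) = -173 - - \frac{13837}{5} = -173 + \frac{13837}{5} = \frac{12972}{5}$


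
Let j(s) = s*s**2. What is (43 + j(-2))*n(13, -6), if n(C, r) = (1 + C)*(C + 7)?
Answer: 9800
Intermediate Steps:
j(s) = s**3
n(C, r) = (1 + C)*(7 + C)
(43 + j(-2))*n(13, -6) = (43 + (-2)**3)*(7 + 13**2 + 8*13) = (43 - 8)*(7 + 169 + 104) = 35*280 = 9800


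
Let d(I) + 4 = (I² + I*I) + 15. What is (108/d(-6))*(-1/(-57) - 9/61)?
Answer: -16272/96197 ≈ -0.16915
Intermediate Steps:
d(I) = 11 + 2*I² (d(I) = -4 + ((I² + I*I) + 15) = -4 + ((I² + I²) + 15) = -4 + (2*I² + 15) = -4 + (15 + 2*I²) = 11 + 2*I²)
(108/d(-6))*(-1/(-57) - 9/61) = (108/(11 + 2*(-6)²))*(-1/(-57) - 9/61) = (108/(11 + 2*36))*(-1*(-1/57) - 9*1/61) = (108/(11 + 72))*(1/57 - 9/61) = (108/83)*(-452/3477) = -16272/96197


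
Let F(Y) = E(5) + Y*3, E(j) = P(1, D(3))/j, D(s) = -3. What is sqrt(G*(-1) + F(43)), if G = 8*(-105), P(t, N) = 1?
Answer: sqrt(24230)/5 ≈ 31.132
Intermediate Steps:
G = -840
E(j) = 1/j
F(Y) = 1/5 + 3*Y (F(Y) = 1/5 + Y*3 = 1/5 + 3*Y)
sqrt(G*(-1) + F(43)) = sqrt(-840*(-1) + (1/5 + 3*43)) = sqrt(840 + (1/5 + 129)) = sqrt(840 + 646/5) = sqrt(4846/5) = sqrt(24230)/5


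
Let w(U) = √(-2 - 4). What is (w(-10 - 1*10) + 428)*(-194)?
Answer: -83032 - 194*I*√6 ≈ -83032.0 - 475.2*I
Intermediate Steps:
w(U) = I*√6 (w(U) = √(-6) = I*√6)
(w(-10 - 1*10) + 428)*(-194) = (I*√6 + 428)*(-194) = (428 + I*√6)*(-194) = -83032 - 194*I*√6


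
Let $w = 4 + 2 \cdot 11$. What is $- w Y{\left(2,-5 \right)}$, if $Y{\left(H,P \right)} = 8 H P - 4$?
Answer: $2184$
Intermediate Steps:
$Y{\left(H,P \right)} = -4 + 8 H P$ ($Y{\left(H,P \right)} = 8 H P - 4 = -4 + 8 H P$)
$w = 26$ ($w = 4 + 22 = 26$)
$- w Y{\left(2,-5 \right)} = - 26 \left(-4 + 8 \cdot 2 \left(-5\right)\right) = - 26 \left(-4 - 80\right) = - 26 \left(-84\right) = \left(-1\right) \left(-2184\right) = 2184$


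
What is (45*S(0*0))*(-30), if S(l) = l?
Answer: 0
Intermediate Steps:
(45*S(0*0))*(-30) = (45*(0*0))*(-30) = (45*0)*(-30) = 0*(-30) = 0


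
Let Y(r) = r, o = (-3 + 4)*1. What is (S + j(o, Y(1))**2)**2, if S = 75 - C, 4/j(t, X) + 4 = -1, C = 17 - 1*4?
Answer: 2452356/625 ≈ 3923.8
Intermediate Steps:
o = 1 (o = 1*1 = 1)
C = 13 (C = 17 - 4 = 13)
j(t, X) = -4/5 (j(t, X) = 4/(-4 - 1) = 4/(-5) = 4*(-1/5) = -4/5)
S = 62 (S = 75 - 1*13 = 75 - 13 = 62)
(S + j(o, Y(1))**2)**2 = (62 + (-4/5)**2)**2 = (62 + 16/25)**2 = (1566/25)**2 = 2452356/625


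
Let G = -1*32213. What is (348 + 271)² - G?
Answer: 415374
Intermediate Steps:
G = -32213
(348 + 271)² - G = (348 + 271)² - 1*(-32213) = 619² + 32213 = 383161 + 32213 = 415374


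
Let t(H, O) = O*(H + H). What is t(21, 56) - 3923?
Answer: -1571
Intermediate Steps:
t(H, O) = 2*H*O (t(H, O) = O*(2*H) = 2*H*O)
t(21, 56) - 3923 = 2*21*56 - 3923 = 2352 - 3923 = -1571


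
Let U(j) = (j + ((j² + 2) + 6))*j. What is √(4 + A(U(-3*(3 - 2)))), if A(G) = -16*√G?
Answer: 2*√(1 - 4*I*√42) ≈ 7.3406 - 7.0629*I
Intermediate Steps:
U(j) = j*(8 + j + j²) (U(j) = (j + ((2 + j²) + 6))*j = (j + (8 + j²))*j = (8 + j + j²)*j = j*(8 + j + j²))
√(4 + A(U(-3*(3 - 2)))) = √(4 - 16*√(8 - 3*(3 - 2) + (-3*(3 - 2))²)*(I*√3*√(3 - 2))) = √(4 - 16*√(8 - 3*1 + (-3*1)²)*(I*√3)) = √(4 - 16*I*√3*√(8 - 3 + (-3)²)) = √(4 - 16*I*√3*√(8 - 3 + 9)) = √(4 - 16*I*√42)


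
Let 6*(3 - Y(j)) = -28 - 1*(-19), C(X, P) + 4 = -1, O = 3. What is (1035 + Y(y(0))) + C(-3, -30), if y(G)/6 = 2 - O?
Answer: 2069/2 ≈ 1034.5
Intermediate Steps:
C(X, P) = -5 (C(X, P) = -4 - 1 = -5)
y(G) = -6 (y(G) = 6*(2 - 1*3) = 6*(2 - 3) = 6*(-1) = -6)
Y(j) = 9/2 (Y(j) = 3 - (-28 - 1*(-19))/6 = 3 - (-28 + 19)/6 = 3 - 1/6*(-9) = 3 + 3/2 = 9/2)
(1035 + Y(y(0))) + C(-3, -30) = (1035 + 9/2) - 5 = 2079/2 - 5 = 2069/2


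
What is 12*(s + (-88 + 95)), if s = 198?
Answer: 2460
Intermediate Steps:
12*(s + (-88 + 95)) = 12*(198 + (-88 + 95)) = 12*(198 + 7) = 12*205 = 2460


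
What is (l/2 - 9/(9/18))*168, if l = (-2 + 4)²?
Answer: -2688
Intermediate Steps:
l = 4 (l = 2² = 4)
(l/2 - 9/(9/18))*168 = (4/2 - 9/(9/18))*168 = (4*(½) - 9/(9*(1/18)))*168 = (2 - 9/½)*168 = (2 - 9*2)*168 = (2 - 18)*168 = -16*168 = -2688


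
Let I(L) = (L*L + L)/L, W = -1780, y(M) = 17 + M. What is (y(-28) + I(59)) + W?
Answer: -1731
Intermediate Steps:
I(L) = (L + L²)/L (I(L) = (L² + L)/L = (L + L²)/L)
(y(-28) + I(59)) + W = ((17 - 28) + (1 + 59)) - 1780 = (-11 + 60) - 1780 = 49 - 1780 = -1731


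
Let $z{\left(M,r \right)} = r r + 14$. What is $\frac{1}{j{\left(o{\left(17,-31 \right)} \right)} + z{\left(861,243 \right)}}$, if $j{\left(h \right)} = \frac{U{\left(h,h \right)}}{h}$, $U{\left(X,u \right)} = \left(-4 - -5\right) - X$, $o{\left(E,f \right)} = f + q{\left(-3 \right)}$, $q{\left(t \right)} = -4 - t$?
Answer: $\frac{32}{1889983} \approx 1.6931 \cdot 10^{-5}$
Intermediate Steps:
$o{\left(E,f \right)} = -1 + f$ ($o{\left(E,f \right)} = f - 1 = -1 + f$)
$U{\left(X,u \right)} = 1 - X$ ($U{\left(X,u \right)} = \left(-4 + 5\right) - X = 1 - X$)
$z{\left(M,r \right)} = 14 + r^{2}$ ($z{\left(M,r \right)} = r^{2} + 14 = 14 + r^{2}$)
$j{\left(h \right)} = \frac{1 - h}{h}$
$\frac{1}{j{\left(o{\left(17,-31 \right)} \right)} + z{\left(861,243 \right)}} = \frac{1}{\frac{1 - \left(-1 - 31\right)}{-1 - 31} + \left(14 + 243^{2}\right)} = \frac{1}{\frac{1 - -32}{-32} + \left(14 + 59049\right)} = \frac{1}{- \frac{1 + 32}{32} + 59063} = \frac{1}{\left(- \frac{1}{32}\right) 33 + 59063} = \frac{1}{- \frac{33}{32} + 59063} = \frac{1}{\frac{1889983}{32}} = \frac{32}{1889983}$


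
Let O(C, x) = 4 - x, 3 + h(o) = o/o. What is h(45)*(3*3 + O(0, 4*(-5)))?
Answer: -66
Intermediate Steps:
h(o) = -2 (h(o) = -3 + o/o = -3 + 1 = -2)
h(45)*(3*3 + O(0, 4*(-5))) = -2*(3*3 + (4 - 4*(-5))) = -2*(9 + (4 - 1*(-20))) = -2*(9 + (4 + 20)) = -2*(9 + 24) = -2*33 = -66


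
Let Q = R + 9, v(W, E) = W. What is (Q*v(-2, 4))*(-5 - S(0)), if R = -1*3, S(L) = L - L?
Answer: 60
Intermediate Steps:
S(L) = 0
R = -3
Q = 6 (Q = -3 + 9 = 6)
(Q*v(-2, 4))*(-5 - S(0)) = (6*(-2))*(-5 - 1*0) = -12*(-5 + 0) = -12*(-5) = 60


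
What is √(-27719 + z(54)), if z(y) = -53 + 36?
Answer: 2*I*√6934 ≈ 166.54*I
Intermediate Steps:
z(y) = -17
√(-27719 + z(54)) = √(-27719 - 17) = √(-27736) = 2*I*√6934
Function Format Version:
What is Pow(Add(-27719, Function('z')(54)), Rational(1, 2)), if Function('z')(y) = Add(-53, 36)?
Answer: Mul(2, I, Pow(6934, Rational(1, 2))) ≈ Mul(166.54, I)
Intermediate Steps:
Function('z')(y) = -17
Pow(Add(-27719, Function('z')(54)), Rational(1, 2)) = Pow(Add(-27719, -17), Rational(1, 2)) = Pow(-27736, Rational(1, 2)) = Mul(2, I, Pow(6934, Rational(1, 2)))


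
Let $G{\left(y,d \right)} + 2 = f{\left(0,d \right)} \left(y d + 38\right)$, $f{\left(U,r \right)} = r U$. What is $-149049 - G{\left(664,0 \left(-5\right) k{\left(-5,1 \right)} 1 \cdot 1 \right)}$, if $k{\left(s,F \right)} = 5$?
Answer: $-149047$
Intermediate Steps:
$f{\left(U,r \right)} = U r$
$G{\left(y,d \right)} = -2$ ($G{\left(y,d \right)} = -2 + 0 d \left(y d + 38\right) = -2 + 0 \left(d y + 38\right) = -2 + 0 \left(38 + d y\right) = -2 + 0 = -2$)
$-149049 - G{\left(664,0 \left(-5\right) k{\left(-5,1 \right)} 1 \cdot 1 \right)} = -149049 - -2 = -149049 + 2 = -149047$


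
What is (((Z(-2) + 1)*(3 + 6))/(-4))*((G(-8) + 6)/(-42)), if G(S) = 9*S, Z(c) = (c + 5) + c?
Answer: -99/14 ≈ -7.0714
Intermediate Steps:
Z(c) = 5 + 2*c (Z(c) = (5 + c) + c = 5 + 2*c)
(((Z(-2) + 1)*(3 + 6))/(-4))*((G(-8) + 6)/(-42)) = ((((5 + 2*(-2)) + 1)*(3 + 6))/(-4))*((9*(-8) + 6)/(-42)) = ((((5 - 4) + 1)*9)*(-¼))*((-72 + 6)*(-1/42)) = (((1 + 1)*9)*(-¼))*(-66*(-1/42)) = ((2*9)*(-¼))*(11/7) = (18*(-¼))*(11/7) = -9/2*11/7 = -99/14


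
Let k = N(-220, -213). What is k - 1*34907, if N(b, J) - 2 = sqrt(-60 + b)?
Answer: -34905 + 2*I*sqrt(70) ≈ -34905.0 + 16.733*I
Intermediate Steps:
N(b, J) = 2 + sqrt(-60 + b)
k = 2 + 2*I*sqrt(70) (k = 2 + sqrt(-60 - 220) = 2 + sqrt(-280) = 2 + 2*I*sqrt(70) ≈ 2.0 + 16.733*I)
k - 1*34907 = (2 + 2*I*sqrt(70)) - 1*34907 = (2 + 2*I*sqrt(70)) - 34907 = -34905 + 2*I*sqrt(70)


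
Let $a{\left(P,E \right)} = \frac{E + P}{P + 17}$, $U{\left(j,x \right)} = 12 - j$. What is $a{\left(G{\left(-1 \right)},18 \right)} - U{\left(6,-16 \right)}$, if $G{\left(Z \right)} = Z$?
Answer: $- \frac{79}{16} \approx -4.9375$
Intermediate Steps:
$a{\left(P,E \right)} = \frac{E + P}{17 + P}$
$a{\left(G{\left(-1 \right)},18 \right)} - U{\left(6,-16 \right)} = \frac{18 - 1}{17 - 1} - \left(12 - 6\right) = \frac{1}{16} \cdot 17 - \left(12 - 6\right) = \frac{1}{16} \cdot 17 - 6 = \frac{17}{16} - 6 = - \frac{79}{16}$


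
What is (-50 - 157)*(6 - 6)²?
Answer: 0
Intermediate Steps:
(-50 - 157)*(6 - 6)² = -207*0² = -207*0 = 0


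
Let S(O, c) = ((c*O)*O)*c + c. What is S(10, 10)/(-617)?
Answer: -10010/617 ≈ -16.224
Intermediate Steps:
S(O, c) = c + O²*c² (S(O, c) = ((O*c)*O)*c + c = (c*O²)*c + c = O²*c² + c = c + O²*c²)
S(10, 10)/(-617) = (10*(1 + 10*10²))/(-617) = (10*(1 + 10*100))*(-1/617) = (10*(1 + 1000))*(-1/617) = (10*1001)*(-1/617) = 10010*(-1/617) = -10010/617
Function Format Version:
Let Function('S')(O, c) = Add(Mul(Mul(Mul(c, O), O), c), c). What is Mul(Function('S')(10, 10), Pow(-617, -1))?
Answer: Rational(-10010, 617) ≈ -16.224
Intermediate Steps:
Function('S')(O, c) = Add(c, Mul(Pow(O, 2), Pow(c, 2))) (Function('S')(O, c) = Add(Mul(Mul(Mul(O, c), O), c), c) = Add(Mul(Mul(c, Pow(O, 2)), c), c) = Add(Mul(Pow(O, 2), Pow(c, 2)), c) = Add(c, Mul(Pow(O, 2), Pow(c, 2))))
Mul(Function('S')(10, 10), Pow(-617, -1)) = Mul(Mul(10, Add(1, Mul(10, Pow(10, 2)))), Pow(-617, -1)) = Mul(Mul(10, Add(1, Mul(10, 100))), Rational(-1, 617)) = Mul(Mul(10, Add(1, 1000)), Rational(-1, 617)) = Mul(Mul(10, 1001), Rational(-1, 617)) = Mul(10010, Rational(-1, 617)) = Rational(-10010, 617)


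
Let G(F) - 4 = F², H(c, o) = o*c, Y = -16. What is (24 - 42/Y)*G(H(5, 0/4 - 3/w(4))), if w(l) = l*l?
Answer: 266037/2048 ≈ 129.90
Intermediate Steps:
w(l) = l²
H(c, o) = c*o
G(F) = 4 + F²
(24 - 42/Y)*G(H(5, 0/4 - 3/w(4))) = (24 - 42/(-16))*(4 + (5*(0/4 - 3/(4²)))²) = (24 - 42*(-1/16))*(4 + (5*(0*(¼) - 3/16))²) = (24 + 21/8)*(4 + (5*(0 - 3*1/16))²) = 213*(4 + (5*(0 - 3/16))²)/8 = 213*(4 + (5*(-3/16))²)/8 = 213*(4 + (-15/16)²)/8 = 213*(4 + 225/256)/8 = (213/8)*(1249/256) = 266037/2048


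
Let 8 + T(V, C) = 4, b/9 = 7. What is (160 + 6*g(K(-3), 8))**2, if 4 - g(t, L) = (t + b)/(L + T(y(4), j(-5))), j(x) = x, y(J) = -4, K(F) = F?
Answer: 8836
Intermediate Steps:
b = 63 (b = 9*7 = 63)
T(V, C) = -4 (T(V, C) = -8 + 4 = -4)
g(t, L) = 4 - (63 + t)/(-4 + L) (g(t, L) = 4 - (t + 63)/(L - 4) = 4 - (63 + t)/(-4 + L))
(160 + 6*g(K(-3), 8))**2 = (160 + 6*((-79 - 1*(-3) + 4*8)/(-4 + 8)))**2 = (160 + 6*((-79 + 3 + 32)/4))**2 = (160 + 6*((1/4)*(-44)))**2 = (160 + 6*(-11))**2 = (160 - 66)**2 = 94**2 = 8836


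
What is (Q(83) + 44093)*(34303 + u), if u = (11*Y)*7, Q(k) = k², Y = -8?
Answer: 1717430634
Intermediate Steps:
u = -616 (u = (11*(-8))*7 = -88*7 = -616)
(Q(83) + 44093)*(34303 + u) = (83² + 44093)*(34303 - 616) = (6889 + 44093)*33687 = 50982*33687 = 1717430634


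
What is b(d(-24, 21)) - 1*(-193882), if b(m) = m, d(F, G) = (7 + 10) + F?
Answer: 193875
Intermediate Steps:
d(F, G) = 17 + F
b(d(-24, 21)) - 1*(-193882) = (17 - 24) - 1*(-193882) = -7 + 193882 = 193875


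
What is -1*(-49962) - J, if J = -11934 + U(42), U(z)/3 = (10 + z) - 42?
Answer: 61866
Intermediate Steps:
U(z) = -96 + 3*z (U(z) = 3*((10 + z) - 42) = 3*(-32 + z) = -96 + 3*z)
J = -11904 (J = -11934 + (-96 + 3*42) = -11934 + (-96 + 126) = -11934 + 30 = -11904)
-1*(-49962) - J = -1*(-49962) - 1*(-11904) = 49962 + 11904 = 61866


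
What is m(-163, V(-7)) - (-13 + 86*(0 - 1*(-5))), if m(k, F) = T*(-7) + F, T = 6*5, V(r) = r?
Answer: -634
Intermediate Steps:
T = 30
m(k, F) = -210 + F (m(k, F) = 30*(-7) + F = -210 + F)
m(-163, V(-7)) - (-13 + 86*(0 - 1*(-5))) = (-210 - 7) - (-13 + 86*(0 - 1*(-5))) = -217 - (-13 + 86*(0 + 5)) = -217 - (-13 + 86*5) = -217 - (-13 + 430) = -217 - 1*417 = -217 - 417 = -634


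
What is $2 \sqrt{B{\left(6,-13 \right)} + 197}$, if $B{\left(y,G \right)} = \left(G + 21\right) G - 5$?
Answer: $4 \sqrt{22} \approx 18.762$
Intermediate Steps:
$B{\left(y,G \right)} = -5 + G \left(21 + G\right)$ ($B{\left(y,G \right)} = \left(21 + G\right) G - 5 = G \left(21 + G\right) - 5 = -5 + G \left(21 + G\right)$)
$2 \sqrt{B{\left(6,-13 \right)} + 197} = 2 \sqrt{\left(-5 + \left(-13\right)^{2} + 21 \left(-13\right)\right) + 197} = 2 \sqrt{\left(-5 + 169 - 273\right) + 197} = 2 \sqrt{-109 + 197} = 2 \sqrt{88} = 2 \cdot 2 \sqrt{22} = 4 \sqrt{22}$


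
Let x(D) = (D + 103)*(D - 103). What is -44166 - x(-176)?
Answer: -64533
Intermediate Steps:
x(D) = (-103 + D)*(103 + D) (x(D) = (103 + D)*(-103 + D) = (-103 + D)*(103 + D))
-44166 - x(-176) = -44166 - (-10609 + (-176)²) = -44166 - (-10609 + 30976) = -44166 - 1*20367 = -44166 - 20367 = -64533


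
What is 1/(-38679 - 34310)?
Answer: -1/72989 ≈ -1.3701e-5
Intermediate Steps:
1/(-38679 - 34310) = 1/(-72989) = -1/72989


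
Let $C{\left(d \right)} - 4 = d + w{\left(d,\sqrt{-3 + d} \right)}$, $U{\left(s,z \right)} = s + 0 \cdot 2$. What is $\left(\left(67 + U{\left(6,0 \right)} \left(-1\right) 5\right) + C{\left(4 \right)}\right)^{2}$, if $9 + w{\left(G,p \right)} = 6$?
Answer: $1764$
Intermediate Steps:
$w{\left(G,p \right)} = -3$ ($w{\left(G,p \right)} = -9 + 6 = -3$)
$U{\left(s,z \right)} = s$ ($U{\left(s,z \right)} = s + 0 = s$)
$C{\left(d \right)} = 1 + d$ ($C{\left(d \right)} = 4 + \left(d - 3\right) = 4 + \left(-3 + d\right) = 1 + d$)
$\left(\left(67 + U{\left(6,0 \right)} \left(-1\right) 5\right) + C{\left(4 \right)}\right)^{2} = \left(\left(67 + 6 \left(-1\right) 5\right) + \left(1 + 4\right)\right)^{2} = \left(\left(67 - 30\right) + 5\right)^{2} = \left(37 + 5\right)^{2} = 42^{2} = 1764$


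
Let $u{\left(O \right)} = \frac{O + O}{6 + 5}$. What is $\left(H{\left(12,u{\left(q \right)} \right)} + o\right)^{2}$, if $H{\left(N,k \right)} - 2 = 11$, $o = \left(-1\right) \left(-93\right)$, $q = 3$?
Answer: $11236$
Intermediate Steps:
$o = 93$
$u{\left(O \right)} = \frac{2 O}{11}$
$H{\left(N,k \right)} = 13$ ($H{\left(N,k \right)} = 2 + 11 = 13$)
$\left(H{\left(12,u{\left(q \right)} \right)} + o\right)^{2} = \left(13 + 93\right)^{2} = 106^{2} = 11236$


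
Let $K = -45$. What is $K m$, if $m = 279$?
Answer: $-12555$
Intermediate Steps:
$K m = \left(-45\right) 279 = -12555$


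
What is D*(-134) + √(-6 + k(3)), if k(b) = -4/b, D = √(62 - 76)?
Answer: I*(√66 - 402*√14)/3 ≈ -498.67*I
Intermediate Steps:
D = I*√14 (D = √(-14) = I*√14 ≈ 3.7417*I)
D*(-134) + √(-6 + k(3)) = (I*√14)*(-134) + √(-6 - 4/3) = -134*I*√14 + √(-6 - 4*⅓) = -134*I*√14 + √(-6 - 4/3) = -134*I*√14 + √(-22/3) = -134*I*√14 + I*√66/3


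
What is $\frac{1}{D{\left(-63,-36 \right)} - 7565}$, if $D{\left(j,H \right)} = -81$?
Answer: $- \frac{1}{7646} \approx -0.00013079$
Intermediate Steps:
$\frac{1}{D{\left(-63,-36 \right)} - 7565} = \frac{1}{-81 - 7565} = \frac{1}{-7646} = - \frac{1}{7646}$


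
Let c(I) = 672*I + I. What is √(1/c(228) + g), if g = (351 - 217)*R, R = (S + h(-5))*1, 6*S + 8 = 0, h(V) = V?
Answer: I*√4995477099327/76722 ≈ 29.132*I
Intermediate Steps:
S = -4/3 (S = -4/3 + (⅙)*0 = -4/3 + 0 = -4/3 ≈ -1.3333)
c(I) = 673*I
R = -19/3 (R = (-4/3 - 5)*1 = -19/3*1 = -19/3 ≈ -6.3333)
g = -2546/3 (g = (351 - 217)*(-19/3) = 134*(-19/3) = -2546/3 ≈ -848.67)
√(1/c(228) + g) = √(1/(673*228) - 2546/3) = √(1/153444 - 2546/3) = √(-130222807/153444) = I*√4995477099327/76722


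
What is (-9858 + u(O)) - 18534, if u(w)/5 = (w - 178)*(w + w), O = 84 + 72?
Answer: -62712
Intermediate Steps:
O = 156
u(w) = 10*w*(-178 + w) (u(w) = 5*((w - 178)*(w + w)) = 5*((-178 + w)*(2*w)) = 5*(2*w*(-178 + w)) = 10*w*(-178 + w))
(-9858 + u(O)) - 18534 = (-9858 + 10*156*(-178 + 156)) - 18534 = (-9858 + 10*156*(-22)) - 18534 = (-9858 - 34320) - 18534 = -44178 - 18534 = -62712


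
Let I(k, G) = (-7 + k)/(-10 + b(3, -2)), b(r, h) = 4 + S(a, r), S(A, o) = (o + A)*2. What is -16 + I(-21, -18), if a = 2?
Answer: -23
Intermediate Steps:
S(A, o) = 2*A + 2*o (S(A, o) = (A + o)*2 = 2*A + 2*o)
b(r, h) = 8 + 2*r (b(r, h) = 4 + (2*2 + 2*r) = 4 + (4 + 2*r) = 8 + 2*r)
I(k, G) = -7/4 + k/4 (I(k, G) = (-7 + k)/(-10 + (8 + 2*3)) = (-7 + k)/(-10 + (8 + 6)) = (-7 + k)/(-10 + 14) = (-7 + k)/4 = (-7 + k)*(¼) = -7/4 + k/4)
-16 + I(-21, -18) = -16 + (-7/4 + (¼)*(-21)) = -16 + (-7/4 - 21/4) = -16 - 7 = -23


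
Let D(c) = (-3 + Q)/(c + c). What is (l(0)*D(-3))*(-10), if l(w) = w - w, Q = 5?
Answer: 0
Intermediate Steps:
D(c) = 1/c (D(c) = (-3 + 5)/(c + c) = 2/((2*c)) = 2*(1/(2*c)) = 1/c)
l(w) = 0
(l(0)*D(-3))*(-10) = (0/(-3))*(-10) = (0*(-⅓))*(-10) = 0*(-10) = 0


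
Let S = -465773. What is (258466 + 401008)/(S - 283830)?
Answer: -659474/749603 ≈ -0.87976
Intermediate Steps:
(258466 + 401008)/(S - 283830) = (258466 + 401008)/(-465773 - 283830) = 659474/(-749603) = 659474*(-1/749603) = -659474/749603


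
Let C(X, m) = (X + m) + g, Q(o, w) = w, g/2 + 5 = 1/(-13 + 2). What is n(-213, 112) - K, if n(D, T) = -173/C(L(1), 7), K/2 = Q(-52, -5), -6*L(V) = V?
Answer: 13628/221 ≈ 61.665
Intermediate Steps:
L(V) = -V/6
g = -112/11 (g = -10 + 2/(-13 + 2) = -10 + 2/(-11) = -10 + 2*(-1/11) = -10 - 2/11 = -112/11 ≈ -10.182)
K = -10 (K = 2*(-5) = -10)
C(X, m) = -112/11 + X + m (C(X, m) = (X + m) - 112/11 = -112/11 + X + m)
n(D, T) = 11418/221 (n(D, T) = -173/(-112/11 - ⅙*1 + 7) = -173/(-112/11 - ⅙ + 7) = -173/(-221/66) = -173*(-66/221) = 11418/221)
n(-213, 112) - K = 11418/221 - 1*(-10) = 11418/221 + 10 = 13628/221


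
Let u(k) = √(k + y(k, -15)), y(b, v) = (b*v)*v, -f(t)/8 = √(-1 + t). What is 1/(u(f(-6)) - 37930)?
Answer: -6821164782125/258726780188861506 + 4286090*I*√7/129363390094430753 - 359671225*7^(¼)*√113*√(-I)/129363390094430753 + 452*I*7^(¾)*√113*√(-I)/129363390094430753 ≈ -2.6398e-5 + 3.4081e-8*I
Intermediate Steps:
f(t) = -8*√(-1 + t)
y(b, v) = b*v²
u(k) = √226*√k (u(k) = √(k + k*(-15)²) = √(k + k*225) = √(k + 225*k) = √(226*k) = √226*√k)
1/(u(f(-6)) - 37930) = 1/(√226*√(-8*√(-1 - 6)) - 37930) = 1/(√226*√(-8*I*√7) - 37930) = 1/(√226*(2*√2*7^(¼)*√(-I)) - 37930) = 1/(4*7^(¼)*√113*√(-I) - 37930) = 1/(-37930 + 4*7^(¼)*√113*√(-I))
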